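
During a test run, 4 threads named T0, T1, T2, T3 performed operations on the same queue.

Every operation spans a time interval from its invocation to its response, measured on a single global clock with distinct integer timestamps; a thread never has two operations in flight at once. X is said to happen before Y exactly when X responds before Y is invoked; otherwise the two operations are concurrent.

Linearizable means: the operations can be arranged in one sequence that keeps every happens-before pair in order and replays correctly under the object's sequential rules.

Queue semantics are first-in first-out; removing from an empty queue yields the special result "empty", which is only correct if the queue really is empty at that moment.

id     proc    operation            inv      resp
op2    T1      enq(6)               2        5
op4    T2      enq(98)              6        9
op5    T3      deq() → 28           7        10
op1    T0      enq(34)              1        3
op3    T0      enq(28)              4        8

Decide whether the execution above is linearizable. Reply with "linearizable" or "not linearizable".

not linearizable

through event 9 a valid linearization exists; event 10 (op5 responding at time 10) ends that
real-time-consistent orders of the 5 completed operations: 14 — all fail the queue replay
sample order op1, op2, op3, op4, op5 stalls at step 5 — op5 deq() → 28 has no legal effect
sample order op1, op2, op3, op5, op4 stalls at step 4 — op5 deq() → 28 has no legal effect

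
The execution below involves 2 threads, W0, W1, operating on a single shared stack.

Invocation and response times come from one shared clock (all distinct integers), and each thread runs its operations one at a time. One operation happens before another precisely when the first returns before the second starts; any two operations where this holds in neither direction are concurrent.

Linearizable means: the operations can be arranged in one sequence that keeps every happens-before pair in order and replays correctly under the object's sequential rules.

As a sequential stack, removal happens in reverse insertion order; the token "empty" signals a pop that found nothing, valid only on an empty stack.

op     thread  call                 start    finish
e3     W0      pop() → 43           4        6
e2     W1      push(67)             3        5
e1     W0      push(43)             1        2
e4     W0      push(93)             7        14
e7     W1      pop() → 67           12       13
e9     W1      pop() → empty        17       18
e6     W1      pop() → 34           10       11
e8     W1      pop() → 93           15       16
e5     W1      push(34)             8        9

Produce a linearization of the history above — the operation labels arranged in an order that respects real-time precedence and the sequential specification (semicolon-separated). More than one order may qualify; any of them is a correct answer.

1. e1 push(43), leaving stack <43>
2. e3 pop() → 43, leaving stack <>
3. e2 push(67), leaving stack <67>
4. e5 push(34), leaving stack <67,34>
5. e6 pop() → 34, leaving stack <67>
6. e7 pop() → 67, leaving stack <>
7. e4 push(93), leaving stack <93>
8. e8 pop() → 93, leaving stack <>
9. e9 pop() → empty, leaving stack <>

e1; e3; e2; e5; e6; e7; e4; e8; e9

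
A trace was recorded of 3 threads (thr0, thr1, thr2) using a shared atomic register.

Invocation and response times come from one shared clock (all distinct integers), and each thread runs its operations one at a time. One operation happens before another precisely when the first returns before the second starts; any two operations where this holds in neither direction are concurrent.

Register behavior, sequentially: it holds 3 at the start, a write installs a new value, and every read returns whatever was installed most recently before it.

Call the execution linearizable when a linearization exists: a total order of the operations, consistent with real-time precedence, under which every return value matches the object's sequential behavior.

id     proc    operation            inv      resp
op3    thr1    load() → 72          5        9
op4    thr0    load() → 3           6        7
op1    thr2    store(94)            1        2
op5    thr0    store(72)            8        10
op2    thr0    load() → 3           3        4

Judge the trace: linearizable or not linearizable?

the violation lands at event 4, op2's response at time 4: events 1..3 linearize, events 1..4 do not
exactly one order of the 2 completed ops respects real time; the atomic register replay fails
e.g. op1, op2: illegal at step 2, since op2 load() → 3 cannot apply there

not linearizable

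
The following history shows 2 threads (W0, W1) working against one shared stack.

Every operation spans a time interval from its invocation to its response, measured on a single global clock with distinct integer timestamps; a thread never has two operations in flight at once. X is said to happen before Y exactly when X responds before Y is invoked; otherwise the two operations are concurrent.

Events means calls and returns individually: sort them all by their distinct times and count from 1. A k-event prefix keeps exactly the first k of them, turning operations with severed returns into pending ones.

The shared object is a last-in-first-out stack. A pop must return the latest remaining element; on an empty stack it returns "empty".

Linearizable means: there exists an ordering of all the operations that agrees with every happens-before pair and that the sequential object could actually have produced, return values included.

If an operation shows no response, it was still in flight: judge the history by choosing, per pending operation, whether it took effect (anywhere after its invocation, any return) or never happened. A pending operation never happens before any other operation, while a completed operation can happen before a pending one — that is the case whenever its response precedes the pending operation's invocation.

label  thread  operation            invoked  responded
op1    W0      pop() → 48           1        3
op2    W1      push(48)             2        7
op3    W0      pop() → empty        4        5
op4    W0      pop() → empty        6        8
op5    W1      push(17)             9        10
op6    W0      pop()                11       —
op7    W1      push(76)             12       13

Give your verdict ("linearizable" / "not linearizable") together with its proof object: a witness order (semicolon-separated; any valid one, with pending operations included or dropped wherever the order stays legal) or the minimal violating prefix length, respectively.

1. op2 push(48), leaving stack <48>
2. op1 pop() → 48, leaving stack <>
3. op3 pop() → empty, leaving stack <>
4. op4 pop() → empty, leaving stack <>
5. op5 push(17), leaving stack <17>
6. op6 pop() (pending, included), leaving stack <>
7. op7 push(76), leaving stack <76>

linearizable — witness: op2; op1; op3; op4; op5; op6; op7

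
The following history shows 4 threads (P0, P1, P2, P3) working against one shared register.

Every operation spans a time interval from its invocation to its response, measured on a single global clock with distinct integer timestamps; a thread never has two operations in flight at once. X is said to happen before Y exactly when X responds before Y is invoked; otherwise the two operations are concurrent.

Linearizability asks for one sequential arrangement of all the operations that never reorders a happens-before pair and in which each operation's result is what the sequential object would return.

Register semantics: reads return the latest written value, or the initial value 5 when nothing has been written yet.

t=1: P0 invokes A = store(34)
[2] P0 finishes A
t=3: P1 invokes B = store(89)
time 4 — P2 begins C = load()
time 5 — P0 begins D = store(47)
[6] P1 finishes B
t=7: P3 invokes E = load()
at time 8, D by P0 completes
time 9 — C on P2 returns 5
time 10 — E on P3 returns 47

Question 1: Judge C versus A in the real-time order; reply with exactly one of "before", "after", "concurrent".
C spans [4,9], A spans [1,2]
resp(A)=2 < inv(C)=4

after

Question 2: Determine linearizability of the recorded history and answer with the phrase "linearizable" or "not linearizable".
events 1..8 are fine; event 9 — the response of C at time 9 — makes the prefix non-linearizable
all 6 real-time-respecting orders fail — 4 completed register operations, no legal replay
every completion of the 1 pending operation (E) was checked; none linearizes
e.g. A, B, C, D (pending dropped): illegal at step 3, since C load() → 5 cannot apply there
e.g. A, B, D, C (pending dropped): illegal at step 4, since C load() → 5 cannot apply there

not linearizable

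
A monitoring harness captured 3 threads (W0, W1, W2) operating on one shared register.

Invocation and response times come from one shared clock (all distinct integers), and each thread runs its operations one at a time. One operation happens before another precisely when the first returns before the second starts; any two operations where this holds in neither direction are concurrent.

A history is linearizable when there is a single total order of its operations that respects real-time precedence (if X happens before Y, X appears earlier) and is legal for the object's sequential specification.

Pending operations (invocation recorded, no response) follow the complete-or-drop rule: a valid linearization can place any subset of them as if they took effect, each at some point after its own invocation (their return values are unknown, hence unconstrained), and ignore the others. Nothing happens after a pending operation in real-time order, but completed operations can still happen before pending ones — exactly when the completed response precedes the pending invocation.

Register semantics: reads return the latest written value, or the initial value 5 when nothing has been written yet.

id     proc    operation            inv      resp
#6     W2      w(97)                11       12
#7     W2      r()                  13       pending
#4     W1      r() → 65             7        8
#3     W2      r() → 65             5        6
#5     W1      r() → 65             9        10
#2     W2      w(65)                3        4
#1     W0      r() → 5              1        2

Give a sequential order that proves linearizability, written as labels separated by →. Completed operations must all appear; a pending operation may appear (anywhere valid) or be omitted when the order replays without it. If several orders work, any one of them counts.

1. #1 r() → 5, leaving value 5
2. #2 w(65), leaving value 65
3. #3 r() → 65, leaving value 65
4. #4 r() → 65, leaving value 65
5. #5 r() → 65, leaving value 65
6. #6 w(97), leaving value 97

#1 → #2 → #3 → #4 → #5 → #6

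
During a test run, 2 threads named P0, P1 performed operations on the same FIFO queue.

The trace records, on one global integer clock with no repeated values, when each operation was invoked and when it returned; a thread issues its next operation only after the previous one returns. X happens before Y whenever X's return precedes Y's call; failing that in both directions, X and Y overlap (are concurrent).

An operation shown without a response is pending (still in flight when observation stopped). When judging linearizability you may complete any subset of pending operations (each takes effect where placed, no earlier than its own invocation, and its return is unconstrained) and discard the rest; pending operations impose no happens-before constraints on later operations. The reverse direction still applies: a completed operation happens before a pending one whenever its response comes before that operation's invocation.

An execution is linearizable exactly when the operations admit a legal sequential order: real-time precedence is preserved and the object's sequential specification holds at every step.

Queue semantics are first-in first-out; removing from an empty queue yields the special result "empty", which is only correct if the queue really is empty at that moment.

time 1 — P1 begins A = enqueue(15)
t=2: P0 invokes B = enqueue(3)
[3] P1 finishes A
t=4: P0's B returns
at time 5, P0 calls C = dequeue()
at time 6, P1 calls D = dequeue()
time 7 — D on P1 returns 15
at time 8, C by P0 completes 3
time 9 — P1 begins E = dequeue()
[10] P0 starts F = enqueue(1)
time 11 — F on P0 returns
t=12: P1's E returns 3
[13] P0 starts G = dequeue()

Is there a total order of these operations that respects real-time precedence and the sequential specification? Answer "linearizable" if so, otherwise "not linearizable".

not linearizable

the violation lands at event 12, E's response at time 12: events 1..11 linearize, events 1..12 do not
the 6 completed operations admit 8 real-time orders; each fails the FIFO queue replay
for example A, B, C, D, E, F fails at step 3: C dequeue() → 3 is not legal there
for example A, B, C, D, F, E fails at step 3: C dequeue() → 3 is not legal there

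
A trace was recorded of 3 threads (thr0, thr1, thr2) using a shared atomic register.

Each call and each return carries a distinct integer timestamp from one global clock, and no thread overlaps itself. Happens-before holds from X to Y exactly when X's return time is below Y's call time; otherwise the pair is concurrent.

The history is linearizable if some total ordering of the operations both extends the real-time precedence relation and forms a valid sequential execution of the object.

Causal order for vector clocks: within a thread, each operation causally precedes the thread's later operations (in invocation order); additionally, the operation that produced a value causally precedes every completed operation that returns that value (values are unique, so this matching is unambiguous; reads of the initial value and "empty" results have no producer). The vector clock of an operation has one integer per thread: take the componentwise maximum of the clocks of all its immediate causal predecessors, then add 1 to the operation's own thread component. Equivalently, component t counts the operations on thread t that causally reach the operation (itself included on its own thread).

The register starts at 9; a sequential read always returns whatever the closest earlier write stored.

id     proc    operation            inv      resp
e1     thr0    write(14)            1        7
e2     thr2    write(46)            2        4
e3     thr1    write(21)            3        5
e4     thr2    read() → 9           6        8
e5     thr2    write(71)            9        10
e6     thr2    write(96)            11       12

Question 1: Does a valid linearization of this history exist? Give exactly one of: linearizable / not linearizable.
events 1..7 are fine; event 8 — the response of e4 at time 8 — makes the prefix non-linearizable
4 completed operations, 8 real-time-consistent orders — every atomic register replay fails
for example e1, e2, e3, e4 fails at step 4: e4 read() → 9 is not legal there
for example e1, e3, e2, e4 fails at step 4: e4 read() → 9 is not legal there

not linearizable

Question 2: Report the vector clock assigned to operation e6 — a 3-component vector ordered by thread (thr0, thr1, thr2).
no predecessors for e2 (invoked 2): thr2 increments from zero → (0, 0, 1)
no predecessors for e3 (invoked 3): thr1 increments from zero → (0, 1, 0)
no predecessors for e1 (invoked 1): thr0 increments from zero → (1, 0, 0)
e4, invoked 6, takes VC(e2)=(0, 0, 1) under max, adds 1 for thr2 → (0, 0, 2)
e5, invoked 9, takes VC(e4)=(0, 0, 2) under max, adds 1 for thr2 → (0, 0, 3)
e6, invoked 11, takes VC(e5)=(0, 0, 3) under max, adds 1 for thr2 → (0, 0, 4)
target: VC(e6) = (0, 0, 4)

(0, 0, 4)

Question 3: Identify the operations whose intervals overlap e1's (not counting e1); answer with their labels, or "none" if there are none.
e1 spans [1,7]: anything still running between times 1 and 7 counts as concurrent
e2 [2,4]: concurrent
e3 [3,5]: concurrent
e4 [6,8]: concurrent
e5 [9,10]: after
e6 [11,12]: after

e2, e3, e4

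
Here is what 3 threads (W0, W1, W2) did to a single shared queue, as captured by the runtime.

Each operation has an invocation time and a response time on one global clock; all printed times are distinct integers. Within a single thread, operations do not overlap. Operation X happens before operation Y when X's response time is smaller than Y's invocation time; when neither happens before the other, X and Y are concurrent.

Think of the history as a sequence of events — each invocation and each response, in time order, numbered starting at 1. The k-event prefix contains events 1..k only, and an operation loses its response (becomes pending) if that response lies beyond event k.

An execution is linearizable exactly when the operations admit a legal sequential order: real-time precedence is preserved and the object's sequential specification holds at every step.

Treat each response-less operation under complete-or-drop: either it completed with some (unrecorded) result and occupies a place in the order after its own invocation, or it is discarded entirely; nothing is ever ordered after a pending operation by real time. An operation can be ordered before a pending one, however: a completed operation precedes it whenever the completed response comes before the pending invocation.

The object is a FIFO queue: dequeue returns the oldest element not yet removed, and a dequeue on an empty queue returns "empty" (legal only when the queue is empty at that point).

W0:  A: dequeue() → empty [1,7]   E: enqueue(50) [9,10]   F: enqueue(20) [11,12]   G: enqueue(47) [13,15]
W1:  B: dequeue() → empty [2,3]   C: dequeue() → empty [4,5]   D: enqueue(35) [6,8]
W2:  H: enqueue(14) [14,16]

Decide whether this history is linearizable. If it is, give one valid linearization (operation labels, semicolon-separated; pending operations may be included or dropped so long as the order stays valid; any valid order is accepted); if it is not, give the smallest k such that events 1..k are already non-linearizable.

linearizable — witness: A; B; C; D; E; F; G; H

after step 1 (A dequeue() → empty): queue <>
after step 2 (B dequeue() → empty): queue <>
after step 3 (C dequeue() → empty): queue <>
after step 4 (D enqueue(35)): queue <35>
after step 5 (E enqueue(50)): queue <35,50>
after step 6 (F enqueue(20)): queue <35,50,20>
after step 7 (G enqueue(47)): queue <35,50,20,47>
after step 8 (H enqueue(14)): queue <35,50,20,47,14>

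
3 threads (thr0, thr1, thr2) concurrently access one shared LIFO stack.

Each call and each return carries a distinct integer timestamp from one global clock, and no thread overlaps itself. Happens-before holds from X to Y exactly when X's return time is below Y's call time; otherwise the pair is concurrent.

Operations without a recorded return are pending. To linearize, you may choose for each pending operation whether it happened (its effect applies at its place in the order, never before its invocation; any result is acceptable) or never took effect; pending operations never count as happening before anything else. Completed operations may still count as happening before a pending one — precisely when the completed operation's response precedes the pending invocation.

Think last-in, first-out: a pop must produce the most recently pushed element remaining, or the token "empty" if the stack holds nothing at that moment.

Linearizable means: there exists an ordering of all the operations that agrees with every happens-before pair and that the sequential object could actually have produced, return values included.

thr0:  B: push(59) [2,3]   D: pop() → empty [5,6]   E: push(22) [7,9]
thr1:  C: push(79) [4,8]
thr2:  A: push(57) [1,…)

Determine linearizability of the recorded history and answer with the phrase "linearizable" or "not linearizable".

through event 5 a valid linearization exists; event 6 (D responding at time 6) ends that
the completed operations (2 total) allow one real-time order; the LIFO stack replay rejects it
include/drop combinations of the 2 pending operations (A, C) were all tried; none helps
e.g. B, D (pending dropped): illegal at step 2, since D pop() → empty cannot apply there

not linearizable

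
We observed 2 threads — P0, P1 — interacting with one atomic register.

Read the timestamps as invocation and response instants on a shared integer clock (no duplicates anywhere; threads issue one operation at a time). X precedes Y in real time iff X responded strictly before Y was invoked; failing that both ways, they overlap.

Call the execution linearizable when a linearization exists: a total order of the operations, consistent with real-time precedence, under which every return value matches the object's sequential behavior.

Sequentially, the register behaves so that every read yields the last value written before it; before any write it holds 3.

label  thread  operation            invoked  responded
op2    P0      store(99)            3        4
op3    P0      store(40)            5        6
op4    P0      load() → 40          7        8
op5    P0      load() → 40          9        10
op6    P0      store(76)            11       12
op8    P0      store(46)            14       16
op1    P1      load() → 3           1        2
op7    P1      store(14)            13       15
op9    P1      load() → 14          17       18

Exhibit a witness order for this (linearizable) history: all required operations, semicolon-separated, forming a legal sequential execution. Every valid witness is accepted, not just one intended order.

1. op1 load() → 3, leaving value 3
2. op2 store(99), leaving value 99
3. op3 store(40), leaving value 40
4. op4 load() → 40, leaving value 40
5. op5 load() → 40, leaving value 40
6. op6 store(76), leaving value 76
7. op8 store(46), leaving value 46
8. op7 store(14), leaving value 14
9. op9 load() → 14, leaving value 14

op1; op2; op3; op4; op5; op6; op8; op7; op9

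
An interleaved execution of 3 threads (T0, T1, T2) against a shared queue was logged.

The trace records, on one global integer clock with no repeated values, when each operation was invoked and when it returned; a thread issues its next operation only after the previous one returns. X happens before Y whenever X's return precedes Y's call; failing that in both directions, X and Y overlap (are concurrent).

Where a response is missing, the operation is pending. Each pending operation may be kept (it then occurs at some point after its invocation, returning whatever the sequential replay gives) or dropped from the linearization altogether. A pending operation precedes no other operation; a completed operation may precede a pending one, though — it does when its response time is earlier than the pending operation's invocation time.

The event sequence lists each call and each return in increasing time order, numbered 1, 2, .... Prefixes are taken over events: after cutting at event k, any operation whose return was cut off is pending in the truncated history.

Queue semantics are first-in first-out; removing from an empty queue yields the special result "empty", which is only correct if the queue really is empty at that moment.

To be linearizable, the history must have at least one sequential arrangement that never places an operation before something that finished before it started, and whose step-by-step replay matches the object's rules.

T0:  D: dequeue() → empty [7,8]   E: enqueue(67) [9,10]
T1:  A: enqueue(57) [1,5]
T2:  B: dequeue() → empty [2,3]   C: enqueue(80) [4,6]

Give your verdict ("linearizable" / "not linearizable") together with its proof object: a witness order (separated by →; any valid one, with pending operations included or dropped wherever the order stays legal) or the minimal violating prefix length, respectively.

not linearizable — minimal violating prefix: 8 events

prefix check: 1..7 passes, 1..8 fails once D's time-8 response joins
3 orders of the 4 completed queue ops respect real time; none is legal
for example A, B, C, D fails at step 2: B dequeue() → empty is not legal there
for example B, A, C, D fails at step 4: D dequeue() → empty is not legal there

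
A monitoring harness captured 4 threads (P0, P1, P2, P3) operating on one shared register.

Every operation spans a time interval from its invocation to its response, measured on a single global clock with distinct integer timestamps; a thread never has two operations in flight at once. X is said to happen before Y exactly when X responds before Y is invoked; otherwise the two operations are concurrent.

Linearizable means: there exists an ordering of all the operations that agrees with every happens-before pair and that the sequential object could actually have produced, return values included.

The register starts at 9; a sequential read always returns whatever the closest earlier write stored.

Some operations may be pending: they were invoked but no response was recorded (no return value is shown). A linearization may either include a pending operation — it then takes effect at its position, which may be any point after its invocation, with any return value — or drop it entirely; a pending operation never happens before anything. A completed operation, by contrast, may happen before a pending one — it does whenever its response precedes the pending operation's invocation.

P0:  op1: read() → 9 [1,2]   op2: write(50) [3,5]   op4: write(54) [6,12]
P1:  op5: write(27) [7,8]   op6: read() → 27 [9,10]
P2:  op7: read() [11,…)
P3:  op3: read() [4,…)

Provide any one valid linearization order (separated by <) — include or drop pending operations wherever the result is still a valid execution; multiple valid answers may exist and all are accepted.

op1 < op2 < op3 < op4 < op5 < op6

step 1: op1 read() → 9 — value 9
step 2: op2 write(50) — value 50
step 3: op3 read() (pending, included) — value 50
step 4: op4 write(54) — value 54
step 5: op5 write(27) — value 27
step 6: op6 read() → 27 — value 27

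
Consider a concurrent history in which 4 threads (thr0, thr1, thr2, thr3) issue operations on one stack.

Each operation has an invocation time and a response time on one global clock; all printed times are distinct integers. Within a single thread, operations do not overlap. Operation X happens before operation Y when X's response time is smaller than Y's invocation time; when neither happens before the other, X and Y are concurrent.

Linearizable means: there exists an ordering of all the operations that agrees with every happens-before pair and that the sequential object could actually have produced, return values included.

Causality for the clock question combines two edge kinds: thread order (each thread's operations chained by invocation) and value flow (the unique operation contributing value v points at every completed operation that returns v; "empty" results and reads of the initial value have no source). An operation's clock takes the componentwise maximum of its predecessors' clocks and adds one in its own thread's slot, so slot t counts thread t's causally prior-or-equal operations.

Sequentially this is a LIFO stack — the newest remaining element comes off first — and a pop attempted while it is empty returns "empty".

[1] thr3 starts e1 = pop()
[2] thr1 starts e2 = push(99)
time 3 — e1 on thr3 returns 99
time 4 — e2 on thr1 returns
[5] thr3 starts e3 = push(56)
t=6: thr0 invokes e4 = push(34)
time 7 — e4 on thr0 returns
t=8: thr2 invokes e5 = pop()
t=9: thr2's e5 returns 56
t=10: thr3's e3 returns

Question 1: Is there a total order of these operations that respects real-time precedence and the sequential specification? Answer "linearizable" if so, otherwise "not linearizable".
linearizable

one valid linearization: e2, e1, e4, e3, e5
step 1: e2 push(99) — stack <99>
step 2: e1 pop() → 99 — stack <>
step 3: e4 push(34) — stack <34>
step 4: e3 push(56) — stack <34,56>
step 5: e5 pop() → 56 — stack <34>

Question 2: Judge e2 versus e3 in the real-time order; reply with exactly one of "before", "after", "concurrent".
Answer: before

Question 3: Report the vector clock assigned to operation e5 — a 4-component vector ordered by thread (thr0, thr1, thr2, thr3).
Answer: (0, 1, 1, 2)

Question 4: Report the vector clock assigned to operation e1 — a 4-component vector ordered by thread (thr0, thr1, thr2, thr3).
Answer: (0, 1, 0, 1)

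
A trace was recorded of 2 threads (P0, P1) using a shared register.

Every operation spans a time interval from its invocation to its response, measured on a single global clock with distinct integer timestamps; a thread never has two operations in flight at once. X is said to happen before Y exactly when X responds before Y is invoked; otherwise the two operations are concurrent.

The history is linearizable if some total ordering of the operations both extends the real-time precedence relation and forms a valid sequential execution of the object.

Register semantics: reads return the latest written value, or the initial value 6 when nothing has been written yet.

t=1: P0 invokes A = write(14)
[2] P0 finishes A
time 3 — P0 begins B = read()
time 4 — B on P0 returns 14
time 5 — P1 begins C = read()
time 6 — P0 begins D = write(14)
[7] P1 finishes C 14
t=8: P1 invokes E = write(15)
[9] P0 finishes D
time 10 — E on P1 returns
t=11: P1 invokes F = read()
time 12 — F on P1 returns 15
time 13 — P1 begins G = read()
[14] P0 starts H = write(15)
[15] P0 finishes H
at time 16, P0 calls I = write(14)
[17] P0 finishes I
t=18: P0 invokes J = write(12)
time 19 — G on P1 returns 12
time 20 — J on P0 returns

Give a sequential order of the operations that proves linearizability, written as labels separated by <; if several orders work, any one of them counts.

A < B < C < D < E < F < H < I < J < G

step 1: A write(14) — value 14
step 2: B read() → 14 — value 14
step 3: C read() → 14 — value 14
step 4: D write(14) — value 14
step 5: E write(15) — value 15
step 6: F read() → 15 — value 15
step 7: H write(15) — value 15
step 8: I write(14) — value 14
step 9: J write(12) — value 12
step 10: G read() → 12 — value 12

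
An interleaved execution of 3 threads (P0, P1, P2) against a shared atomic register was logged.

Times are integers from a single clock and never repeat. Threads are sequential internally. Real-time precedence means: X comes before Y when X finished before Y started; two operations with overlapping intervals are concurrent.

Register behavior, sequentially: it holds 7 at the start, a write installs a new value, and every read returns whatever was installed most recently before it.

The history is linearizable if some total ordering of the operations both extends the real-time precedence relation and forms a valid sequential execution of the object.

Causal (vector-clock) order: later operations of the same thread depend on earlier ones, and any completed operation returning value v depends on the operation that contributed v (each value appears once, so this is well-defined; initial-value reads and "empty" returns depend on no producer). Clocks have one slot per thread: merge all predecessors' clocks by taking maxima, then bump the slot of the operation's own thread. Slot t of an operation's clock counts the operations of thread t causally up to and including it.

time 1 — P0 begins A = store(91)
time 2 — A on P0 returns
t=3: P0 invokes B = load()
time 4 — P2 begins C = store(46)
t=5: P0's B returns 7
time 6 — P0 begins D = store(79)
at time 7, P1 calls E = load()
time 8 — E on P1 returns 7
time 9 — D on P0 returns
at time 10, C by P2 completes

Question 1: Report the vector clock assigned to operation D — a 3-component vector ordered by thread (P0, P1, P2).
Answer: (3, 0, 0)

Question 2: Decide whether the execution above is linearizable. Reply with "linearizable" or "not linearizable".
not linearizable

events 1..4 are fine; event 5 — the response of B at time 5 — makes the prefix non-linearizable
one real-time candidate order over the 2 completed operations — the atomic register replay rejects it
including or dropping the 1 pending operation (C) in any combination fails
one such order, A, B (pending dropped), breaks at step 2 where B load() → 7 is illegal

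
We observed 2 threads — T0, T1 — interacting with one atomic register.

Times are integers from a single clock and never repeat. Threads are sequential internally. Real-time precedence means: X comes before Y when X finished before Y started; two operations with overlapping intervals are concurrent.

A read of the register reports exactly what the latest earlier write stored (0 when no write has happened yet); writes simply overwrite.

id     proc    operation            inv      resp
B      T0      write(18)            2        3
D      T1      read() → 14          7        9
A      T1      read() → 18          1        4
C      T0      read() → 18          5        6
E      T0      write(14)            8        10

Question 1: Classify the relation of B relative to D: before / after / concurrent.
Answer: before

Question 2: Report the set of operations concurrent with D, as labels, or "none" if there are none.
Answer: E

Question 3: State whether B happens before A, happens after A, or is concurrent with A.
Answer: concurrent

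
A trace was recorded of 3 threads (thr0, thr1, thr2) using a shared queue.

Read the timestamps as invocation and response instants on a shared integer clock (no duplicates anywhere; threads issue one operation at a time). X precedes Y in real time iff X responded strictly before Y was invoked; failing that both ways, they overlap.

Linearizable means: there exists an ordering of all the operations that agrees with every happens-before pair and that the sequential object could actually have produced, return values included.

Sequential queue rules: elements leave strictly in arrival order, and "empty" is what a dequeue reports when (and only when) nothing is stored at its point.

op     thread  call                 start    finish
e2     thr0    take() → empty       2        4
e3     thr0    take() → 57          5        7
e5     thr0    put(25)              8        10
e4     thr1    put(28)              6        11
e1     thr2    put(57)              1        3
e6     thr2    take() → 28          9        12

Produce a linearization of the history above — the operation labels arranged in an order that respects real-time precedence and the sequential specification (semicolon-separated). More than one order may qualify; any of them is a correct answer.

e2; e1; e3; e4; e5; e6

after step 1 (e2 take() → empty): queue <>
after step 2 (e1 put(57)): queue <57>
after step 3 (e3 take() → 57): queue <>
after step 4 (e4 put(28)): queue <28>
after step 5 (e5 put(25)): queue <28,25>
after step 6 (e6 take() → 28): queue <25>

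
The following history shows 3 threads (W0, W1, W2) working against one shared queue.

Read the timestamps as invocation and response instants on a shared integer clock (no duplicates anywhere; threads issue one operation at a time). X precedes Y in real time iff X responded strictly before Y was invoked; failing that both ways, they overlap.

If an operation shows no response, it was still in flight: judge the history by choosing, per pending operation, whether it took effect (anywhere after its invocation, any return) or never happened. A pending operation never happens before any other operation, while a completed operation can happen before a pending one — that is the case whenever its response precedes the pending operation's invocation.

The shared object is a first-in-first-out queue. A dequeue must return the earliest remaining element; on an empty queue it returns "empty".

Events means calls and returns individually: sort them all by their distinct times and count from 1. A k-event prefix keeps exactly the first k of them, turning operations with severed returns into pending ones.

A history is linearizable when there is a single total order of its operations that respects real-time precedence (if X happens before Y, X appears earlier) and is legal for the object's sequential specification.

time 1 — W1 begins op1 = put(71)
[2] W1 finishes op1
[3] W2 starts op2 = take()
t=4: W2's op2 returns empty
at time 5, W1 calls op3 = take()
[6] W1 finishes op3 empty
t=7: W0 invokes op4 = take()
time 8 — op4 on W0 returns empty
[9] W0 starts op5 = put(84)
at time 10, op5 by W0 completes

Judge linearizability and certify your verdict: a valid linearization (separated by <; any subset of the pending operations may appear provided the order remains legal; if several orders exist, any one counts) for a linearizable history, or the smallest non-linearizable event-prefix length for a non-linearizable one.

the violation lands at event 4, op2's response at time 4: events 1..3 linearize, events 1..4 do not
the completed operations (2 total) allow one real-time order; the queue replay rejects it
sample order op1, op2 stalls at step 2 — op2 take() → empty has no legal effect

not linearizable — minimal violating prefix: 4 events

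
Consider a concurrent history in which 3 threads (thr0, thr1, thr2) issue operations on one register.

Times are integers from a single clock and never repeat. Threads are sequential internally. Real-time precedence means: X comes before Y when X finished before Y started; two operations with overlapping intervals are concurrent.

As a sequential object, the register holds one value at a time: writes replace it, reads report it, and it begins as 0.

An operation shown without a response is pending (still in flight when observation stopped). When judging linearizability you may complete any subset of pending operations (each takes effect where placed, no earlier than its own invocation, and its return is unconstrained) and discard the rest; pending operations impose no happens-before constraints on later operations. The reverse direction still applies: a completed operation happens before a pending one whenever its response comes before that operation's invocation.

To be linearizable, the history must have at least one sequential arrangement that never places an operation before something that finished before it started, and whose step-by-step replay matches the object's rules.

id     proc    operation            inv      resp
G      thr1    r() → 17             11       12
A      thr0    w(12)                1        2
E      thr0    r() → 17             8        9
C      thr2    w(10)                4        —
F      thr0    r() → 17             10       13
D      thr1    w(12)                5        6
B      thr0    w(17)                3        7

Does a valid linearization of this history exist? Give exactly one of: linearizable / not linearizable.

witness order: A, C, D, B, E, F, G
1. A w(12), leaving value 12
2. C w(10) (pending, included), leaving value 10
3. D w(12), leaving value 12
4. B w(17), leaving value 17
5. E r() → 17, leaving value 17
6. F r() → 17, leaving value 17
7. G r() → 17, leaving value 17

linearizable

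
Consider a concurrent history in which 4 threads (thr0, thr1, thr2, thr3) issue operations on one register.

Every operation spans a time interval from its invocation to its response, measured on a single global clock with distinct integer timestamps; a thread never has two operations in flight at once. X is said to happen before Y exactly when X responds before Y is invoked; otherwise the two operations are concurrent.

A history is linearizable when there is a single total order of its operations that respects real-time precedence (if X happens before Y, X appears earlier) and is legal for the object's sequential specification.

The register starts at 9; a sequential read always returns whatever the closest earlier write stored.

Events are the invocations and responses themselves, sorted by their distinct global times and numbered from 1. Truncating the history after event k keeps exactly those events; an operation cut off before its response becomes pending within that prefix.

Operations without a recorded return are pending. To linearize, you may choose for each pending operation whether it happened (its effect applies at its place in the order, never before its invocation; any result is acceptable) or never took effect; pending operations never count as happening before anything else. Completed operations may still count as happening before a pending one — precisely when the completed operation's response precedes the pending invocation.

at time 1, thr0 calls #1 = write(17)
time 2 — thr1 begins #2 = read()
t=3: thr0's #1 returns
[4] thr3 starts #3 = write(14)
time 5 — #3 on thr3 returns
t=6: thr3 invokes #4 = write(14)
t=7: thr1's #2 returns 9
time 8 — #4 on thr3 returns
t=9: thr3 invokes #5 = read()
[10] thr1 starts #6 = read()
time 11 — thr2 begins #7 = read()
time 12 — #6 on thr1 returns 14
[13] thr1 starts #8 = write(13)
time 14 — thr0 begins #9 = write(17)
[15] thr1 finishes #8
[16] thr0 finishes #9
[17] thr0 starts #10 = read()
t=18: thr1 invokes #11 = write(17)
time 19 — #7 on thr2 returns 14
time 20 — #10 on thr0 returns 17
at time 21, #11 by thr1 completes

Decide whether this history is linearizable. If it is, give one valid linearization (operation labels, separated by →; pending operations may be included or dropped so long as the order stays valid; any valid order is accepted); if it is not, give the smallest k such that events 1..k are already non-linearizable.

step 1: #2 read() → 9 — value 9
step 2: #1 write(17) — value 17
step 3: #3 write(14) — value 14
step 4: #4 write(14) — value 14
step 5: #5 read() (pending, included) — value 14
step 6: #6 read() → 14 — value 14
step 7: #7 read() → 14 — value 14
step 8: #8 write(13) — value 13
step 9: #9 write(17) — value 17
step 10: #10 read() → 17 — value 17
step 11: #11 write(17) — value 17

linearizable — witness: #2 → #1 → #3 → #4 → #5 → #6 → #7 → #8 → #9 → #10 → #11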